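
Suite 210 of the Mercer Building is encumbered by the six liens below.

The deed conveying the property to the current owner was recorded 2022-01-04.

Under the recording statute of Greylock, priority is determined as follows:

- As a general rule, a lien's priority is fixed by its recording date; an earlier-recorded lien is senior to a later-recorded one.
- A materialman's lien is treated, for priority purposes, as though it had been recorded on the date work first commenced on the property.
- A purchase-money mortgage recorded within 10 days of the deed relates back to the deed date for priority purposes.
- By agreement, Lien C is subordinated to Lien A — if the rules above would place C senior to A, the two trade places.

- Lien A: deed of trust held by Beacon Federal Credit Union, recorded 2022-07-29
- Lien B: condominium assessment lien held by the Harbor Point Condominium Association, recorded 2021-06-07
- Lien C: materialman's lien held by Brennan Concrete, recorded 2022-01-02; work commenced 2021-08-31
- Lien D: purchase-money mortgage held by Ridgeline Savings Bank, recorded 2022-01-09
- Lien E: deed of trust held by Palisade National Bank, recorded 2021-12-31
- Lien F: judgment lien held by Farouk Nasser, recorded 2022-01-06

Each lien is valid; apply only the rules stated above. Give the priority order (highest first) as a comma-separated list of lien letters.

First, effective dates: C's effective date is 2021-08-31, when work began; D relates back to the deed date 2022-01-04.
Ordering by effective date: B (2021-06-07), C (2021-08-31), E (2021-12-31), D (2022-01-04), F (2022-01-06), A (2022-07-29).
The subordination applies — C was senior to A — so C and A swap.

B, A, E, D, F, C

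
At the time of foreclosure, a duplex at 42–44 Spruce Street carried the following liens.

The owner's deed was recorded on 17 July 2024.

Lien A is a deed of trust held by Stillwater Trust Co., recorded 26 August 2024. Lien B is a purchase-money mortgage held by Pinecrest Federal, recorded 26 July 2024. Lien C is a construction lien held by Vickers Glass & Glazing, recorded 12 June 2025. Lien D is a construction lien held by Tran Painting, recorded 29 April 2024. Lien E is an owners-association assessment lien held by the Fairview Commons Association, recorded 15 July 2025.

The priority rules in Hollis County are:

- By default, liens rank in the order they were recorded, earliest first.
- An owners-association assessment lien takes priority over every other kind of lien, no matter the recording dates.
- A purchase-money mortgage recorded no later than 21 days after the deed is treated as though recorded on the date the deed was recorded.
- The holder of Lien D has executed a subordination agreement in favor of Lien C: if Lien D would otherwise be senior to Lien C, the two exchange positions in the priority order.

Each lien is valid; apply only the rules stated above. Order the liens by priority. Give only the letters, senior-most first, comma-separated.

E, C, B, A, D

First, effective dates: B relates back to the deed date 17 July 2024.
E, as an owners-association assessment lien, has superpriority and ranks first.
Ordering the rest by effective date: D (29 April 2024), B (17 July 2024), A (26 August 2024), C (12 June 2025).
The subordination applies — D was senior to C — so D and C swap.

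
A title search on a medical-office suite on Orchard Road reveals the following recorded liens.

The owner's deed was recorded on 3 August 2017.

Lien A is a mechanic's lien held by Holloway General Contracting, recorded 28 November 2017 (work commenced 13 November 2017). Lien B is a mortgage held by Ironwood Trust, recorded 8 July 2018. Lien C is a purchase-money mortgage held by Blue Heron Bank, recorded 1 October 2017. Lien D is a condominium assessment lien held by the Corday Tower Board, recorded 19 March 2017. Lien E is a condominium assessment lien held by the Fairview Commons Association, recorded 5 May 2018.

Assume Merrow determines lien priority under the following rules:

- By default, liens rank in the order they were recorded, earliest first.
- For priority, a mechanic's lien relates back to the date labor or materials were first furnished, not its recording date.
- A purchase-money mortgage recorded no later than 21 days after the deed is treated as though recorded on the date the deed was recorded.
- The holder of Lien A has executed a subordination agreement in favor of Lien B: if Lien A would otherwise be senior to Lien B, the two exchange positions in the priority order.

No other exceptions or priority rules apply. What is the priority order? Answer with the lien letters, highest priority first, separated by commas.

Adjusting effective dates: A relates back to 13 November 2017 (work commenced); C missed the 21-day window (59 days after the deed), so its recording date stands.
By effective date: D (19 March 2017), C (1 October 2017), A (13 November 2017), E (5 May 2018), B (8 July 2018).
The subordination applies — A was senior to B — so A and B swap.

D, C, B, E, A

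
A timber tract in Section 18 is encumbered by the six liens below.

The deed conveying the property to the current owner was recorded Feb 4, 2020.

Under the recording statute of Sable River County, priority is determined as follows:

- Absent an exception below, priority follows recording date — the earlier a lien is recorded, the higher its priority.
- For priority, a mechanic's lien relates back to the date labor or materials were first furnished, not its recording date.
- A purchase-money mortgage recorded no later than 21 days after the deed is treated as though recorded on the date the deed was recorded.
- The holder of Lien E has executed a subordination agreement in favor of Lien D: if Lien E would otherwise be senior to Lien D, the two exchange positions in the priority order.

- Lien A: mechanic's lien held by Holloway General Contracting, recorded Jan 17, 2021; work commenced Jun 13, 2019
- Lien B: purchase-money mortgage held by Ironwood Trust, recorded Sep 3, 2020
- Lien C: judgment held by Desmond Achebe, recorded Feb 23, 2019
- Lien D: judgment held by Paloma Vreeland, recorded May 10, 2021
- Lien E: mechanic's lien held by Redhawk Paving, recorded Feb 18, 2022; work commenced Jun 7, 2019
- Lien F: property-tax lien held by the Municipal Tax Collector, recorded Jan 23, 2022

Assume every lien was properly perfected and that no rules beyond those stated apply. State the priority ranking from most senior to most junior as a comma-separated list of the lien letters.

C, D, A, B, E, F

Adjusting effective dates: A is treated as recorded Jun 13, 2019, the work-commencement date; B missed the 21-day window (212 days after the deed), so its recording date stands; E relates back to Jun 7, 2019 (work commenced).
Sorted by effective date: C (Feb 23, 2019), E (Jun 7, 2019), A (Jun 13, 2019), B (Sep 3, 2020), D (May 10, 2021), F (Jan 23, 2022).
Because E would otherwise rank above D, the subordination swaps them.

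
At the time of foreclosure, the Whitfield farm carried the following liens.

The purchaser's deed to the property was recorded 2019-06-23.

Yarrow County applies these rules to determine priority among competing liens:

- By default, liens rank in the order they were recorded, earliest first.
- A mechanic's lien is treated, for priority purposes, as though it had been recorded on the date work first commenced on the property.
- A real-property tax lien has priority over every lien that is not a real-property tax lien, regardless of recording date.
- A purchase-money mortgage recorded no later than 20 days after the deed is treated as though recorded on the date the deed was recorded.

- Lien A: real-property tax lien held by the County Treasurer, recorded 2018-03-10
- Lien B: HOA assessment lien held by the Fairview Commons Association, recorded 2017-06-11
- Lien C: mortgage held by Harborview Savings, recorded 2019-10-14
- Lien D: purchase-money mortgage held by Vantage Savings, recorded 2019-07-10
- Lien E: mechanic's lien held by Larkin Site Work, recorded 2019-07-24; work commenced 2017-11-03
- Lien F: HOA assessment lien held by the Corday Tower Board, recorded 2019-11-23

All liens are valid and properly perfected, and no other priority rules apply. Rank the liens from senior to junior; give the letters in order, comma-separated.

A, B, E, D, C, F

Effective dates: D's effective date is the deed date, 2019-06-23; E is treated as recorded 2017-11-03, the work-commencement date.
A is a real-property tax lien, so it outranks all other liens regardless of date.
Ordering the rest by effective date: B (2017-06-11), E (2017-11-03), D (2019-06-23), C (2019-10-14), F (2019-11-23).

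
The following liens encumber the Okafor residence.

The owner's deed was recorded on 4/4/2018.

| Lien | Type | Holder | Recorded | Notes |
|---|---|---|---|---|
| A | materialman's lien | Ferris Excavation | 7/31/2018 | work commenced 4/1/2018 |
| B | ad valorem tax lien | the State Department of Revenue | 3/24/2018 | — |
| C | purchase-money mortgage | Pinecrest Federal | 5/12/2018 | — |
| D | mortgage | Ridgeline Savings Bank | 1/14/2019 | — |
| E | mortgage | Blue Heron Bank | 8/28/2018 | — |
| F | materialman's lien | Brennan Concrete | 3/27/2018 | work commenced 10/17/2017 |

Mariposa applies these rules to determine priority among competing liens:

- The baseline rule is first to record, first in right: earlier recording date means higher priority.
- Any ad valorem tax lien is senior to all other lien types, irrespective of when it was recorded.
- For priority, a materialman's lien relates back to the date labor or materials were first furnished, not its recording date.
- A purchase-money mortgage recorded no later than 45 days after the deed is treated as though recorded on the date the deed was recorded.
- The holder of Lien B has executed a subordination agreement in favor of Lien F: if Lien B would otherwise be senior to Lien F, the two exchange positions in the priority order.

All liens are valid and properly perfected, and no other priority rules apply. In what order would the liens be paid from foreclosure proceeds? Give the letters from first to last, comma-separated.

F, B, A, C, E, D

Effective dates: A relates back to 4/1/2018 (work commenced); C relates back to the deed date 4/4/2018; F relates back to 10/17/2017 (work commenced).
B is an ad valorem tax lien, so it outranks all other liens regardless of date.
Among the remaining liens, by effective date: F (10/17/2017), A (4/1/2018), C (4/4/2018), E (8/28/2018), D (1/14/2019).
The subordination applies — B was senior to F — so B and F swap.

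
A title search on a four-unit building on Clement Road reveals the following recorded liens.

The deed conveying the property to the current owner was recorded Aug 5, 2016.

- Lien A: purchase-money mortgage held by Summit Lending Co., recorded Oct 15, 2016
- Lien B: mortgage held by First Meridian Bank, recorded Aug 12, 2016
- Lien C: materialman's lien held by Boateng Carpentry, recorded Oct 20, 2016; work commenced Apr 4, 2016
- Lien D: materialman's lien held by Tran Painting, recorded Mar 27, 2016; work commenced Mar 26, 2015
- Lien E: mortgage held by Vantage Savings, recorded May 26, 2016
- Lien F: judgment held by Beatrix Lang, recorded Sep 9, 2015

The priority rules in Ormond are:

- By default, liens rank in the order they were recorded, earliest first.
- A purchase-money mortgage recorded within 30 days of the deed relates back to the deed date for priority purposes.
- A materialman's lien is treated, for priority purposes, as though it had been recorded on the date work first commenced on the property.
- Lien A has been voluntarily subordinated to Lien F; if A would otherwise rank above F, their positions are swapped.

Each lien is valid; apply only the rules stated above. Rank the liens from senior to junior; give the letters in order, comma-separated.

Adjusting effective dates: A was recorded 71 days after the deed, outside the 30-day window, so it keeps its recording date; C's effective date is Apr 4, 2016, when work began; D relates back to Mar 26, 2015 (work commenced).
By effective date, earliest first: D (Mar 26, 2015), F (Sep 9, 2015), C (Apr 4, 2016), E (May 26, 2016), B (Aug 12, 2016), A (Oct 15, 2016).
Since A is not senior to F, the subordination leaves the order unchanged.

D, F, C, E, B, A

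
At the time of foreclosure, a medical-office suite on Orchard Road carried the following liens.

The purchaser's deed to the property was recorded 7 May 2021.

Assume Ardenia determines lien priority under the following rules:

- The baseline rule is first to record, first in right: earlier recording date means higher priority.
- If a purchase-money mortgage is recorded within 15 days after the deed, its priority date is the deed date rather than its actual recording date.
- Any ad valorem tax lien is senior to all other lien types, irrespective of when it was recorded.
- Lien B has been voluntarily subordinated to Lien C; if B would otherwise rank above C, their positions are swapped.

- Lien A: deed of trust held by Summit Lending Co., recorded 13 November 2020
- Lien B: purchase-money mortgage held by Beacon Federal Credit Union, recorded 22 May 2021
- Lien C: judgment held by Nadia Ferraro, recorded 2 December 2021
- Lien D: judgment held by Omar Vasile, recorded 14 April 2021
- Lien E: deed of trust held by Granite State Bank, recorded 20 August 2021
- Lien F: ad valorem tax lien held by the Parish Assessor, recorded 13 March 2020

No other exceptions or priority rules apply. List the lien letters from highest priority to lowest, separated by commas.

Effective dates: B's effective date is the deed date, 7 May 2021.
F is an ad valorem tax lien, so it outranks all other liens regardless of date.
Remaining liens by effective date: A (13 November 2020), D (14 April 2021), B (7 May 2021), E (20 August 2021), C (2 December 2021).
B would otherwise be senior to C, so under the subordination agreement B and C exchange positions.

F, A, D, C, E, B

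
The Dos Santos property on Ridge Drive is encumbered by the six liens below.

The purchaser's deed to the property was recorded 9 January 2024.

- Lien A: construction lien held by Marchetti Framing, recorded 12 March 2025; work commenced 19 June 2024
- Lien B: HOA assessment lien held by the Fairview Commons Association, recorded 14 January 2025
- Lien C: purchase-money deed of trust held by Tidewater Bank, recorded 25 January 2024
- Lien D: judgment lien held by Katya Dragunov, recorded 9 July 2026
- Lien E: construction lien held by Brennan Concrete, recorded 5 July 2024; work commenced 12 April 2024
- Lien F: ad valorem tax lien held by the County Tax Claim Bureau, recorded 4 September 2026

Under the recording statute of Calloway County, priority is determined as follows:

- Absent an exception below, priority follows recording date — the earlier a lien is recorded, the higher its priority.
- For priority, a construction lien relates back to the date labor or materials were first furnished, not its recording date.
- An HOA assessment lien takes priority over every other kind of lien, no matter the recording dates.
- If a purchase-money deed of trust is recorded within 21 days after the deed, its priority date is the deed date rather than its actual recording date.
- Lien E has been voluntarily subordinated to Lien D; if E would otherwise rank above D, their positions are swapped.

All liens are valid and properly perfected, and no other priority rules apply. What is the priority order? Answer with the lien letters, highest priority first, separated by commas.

Adjusting effective dates: A relates back to 19 June 2024 (work commenced); C's effective date is the deed date, 9 January 2024; E's effective date is 12 April 2024, when work began.
B is an HOA assessment lien and takes priority over every other lien.
Remaining liens by effective date: C (9 January 2024), E (12 April 2024), A (19 June 2024), D (9 July 2026), F (4 September 2026).
E is senior to D before the subordination, so the two trade places.

B, C, D, A, E, F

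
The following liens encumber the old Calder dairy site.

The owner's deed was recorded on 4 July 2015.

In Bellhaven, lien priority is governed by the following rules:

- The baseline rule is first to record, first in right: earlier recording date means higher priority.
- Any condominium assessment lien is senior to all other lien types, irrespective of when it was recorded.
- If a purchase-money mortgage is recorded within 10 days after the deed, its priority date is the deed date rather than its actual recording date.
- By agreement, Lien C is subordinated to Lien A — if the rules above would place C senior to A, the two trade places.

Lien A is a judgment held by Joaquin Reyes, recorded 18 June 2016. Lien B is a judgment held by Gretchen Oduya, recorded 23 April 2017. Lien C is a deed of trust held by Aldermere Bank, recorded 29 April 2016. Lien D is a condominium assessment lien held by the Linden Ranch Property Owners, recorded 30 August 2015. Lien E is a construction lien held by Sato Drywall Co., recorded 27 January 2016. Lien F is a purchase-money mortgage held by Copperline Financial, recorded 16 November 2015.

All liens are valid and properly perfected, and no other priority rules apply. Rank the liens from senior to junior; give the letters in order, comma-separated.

D, F, E, A, C, B

Adjusting effective dates: F was recorded 135 days after the deed, outside the 10-day window, so it keeps its recording date.
D is a condominium assessment lien and takes priority over every other lien.
Ordering the rest by effective date: F (16 November 2015), E (27 January 2016), C (29 April 2016), A (18 June 2016), B (23 April 2017).
Because C would otherwise rank above A, the subordination swaps them.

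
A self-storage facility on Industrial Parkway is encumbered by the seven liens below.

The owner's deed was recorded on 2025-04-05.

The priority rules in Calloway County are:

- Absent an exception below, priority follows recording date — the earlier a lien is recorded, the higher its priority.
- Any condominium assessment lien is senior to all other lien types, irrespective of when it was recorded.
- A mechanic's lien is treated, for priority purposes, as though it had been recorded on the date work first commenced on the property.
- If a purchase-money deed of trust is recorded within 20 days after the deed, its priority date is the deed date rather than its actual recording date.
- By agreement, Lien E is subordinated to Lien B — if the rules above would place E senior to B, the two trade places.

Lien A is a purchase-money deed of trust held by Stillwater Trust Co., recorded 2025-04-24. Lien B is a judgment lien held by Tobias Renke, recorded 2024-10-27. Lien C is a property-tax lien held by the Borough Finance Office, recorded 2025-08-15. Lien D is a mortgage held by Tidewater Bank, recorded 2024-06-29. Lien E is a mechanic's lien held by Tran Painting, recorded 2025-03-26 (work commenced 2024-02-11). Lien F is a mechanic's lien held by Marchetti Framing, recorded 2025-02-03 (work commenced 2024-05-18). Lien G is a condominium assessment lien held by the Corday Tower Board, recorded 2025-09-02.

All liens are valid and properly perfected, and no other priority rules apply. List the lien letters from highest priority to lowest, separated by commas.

Effective dates: A relates back to the deed date 2025-04-05; E relates back to 2024-02-11 (work commenced); F's effective date is 2024-05-18, when work began.
As a condominium assessment lien, G is senior to every other lien.
Ordering the rest by effective date: E (2024-02-11), F (2024-05-18), D (2024-06-29), B (2024-10-27), A (2025-04-05), C (2025-08-15).
The subordination applies — E was senior to B — so E and B swap.

G, B, F, D, E, A, C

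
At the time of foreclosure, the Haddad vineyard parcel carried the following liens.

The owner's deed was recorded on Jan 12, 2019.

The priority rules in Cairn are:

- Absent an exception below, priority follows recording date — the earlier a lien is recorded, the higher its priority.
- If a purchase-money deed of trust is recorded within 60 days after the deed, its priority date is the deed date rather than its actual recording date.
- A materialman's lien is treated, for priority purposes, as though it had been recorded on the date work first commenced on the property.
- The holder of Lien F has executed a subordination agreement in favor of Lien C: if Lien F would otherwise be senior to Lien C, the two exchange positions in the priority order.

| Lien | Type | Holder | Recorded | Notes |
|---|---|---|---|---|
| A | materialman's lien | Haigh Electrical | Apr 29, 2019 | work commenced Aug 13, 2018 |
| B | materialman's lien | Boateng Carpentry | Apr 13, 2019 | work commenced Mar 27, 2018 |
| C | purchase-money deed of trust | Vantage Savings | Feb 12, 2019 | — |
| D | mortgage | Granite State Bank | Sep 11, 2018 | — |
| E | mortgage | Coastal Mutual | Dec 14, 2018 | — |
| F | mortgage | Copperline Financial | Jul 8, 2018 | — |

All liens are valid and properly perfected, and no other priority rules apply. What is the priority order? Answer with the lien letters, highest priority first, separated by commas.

B, C, A, D, E, F

Effective dates after the stated exceptions: A's effective date is Aug 13, 2018, when work began; B's effective date is Mar 27, 2018, when work began; C was recorded within the 60-day window, so its effective date is the deed date Jan 12, 2019.
Ordering by effective date: B (Mar 27, 2018), F (Jul 8, 2018), A (Aug 13, 2018), D (Sep 11, 2018), E (Dec 14, 2018), C (Jan 12, 2019).
F would otherwise be senior to C, so under the subordination agreement F and C exchange positions.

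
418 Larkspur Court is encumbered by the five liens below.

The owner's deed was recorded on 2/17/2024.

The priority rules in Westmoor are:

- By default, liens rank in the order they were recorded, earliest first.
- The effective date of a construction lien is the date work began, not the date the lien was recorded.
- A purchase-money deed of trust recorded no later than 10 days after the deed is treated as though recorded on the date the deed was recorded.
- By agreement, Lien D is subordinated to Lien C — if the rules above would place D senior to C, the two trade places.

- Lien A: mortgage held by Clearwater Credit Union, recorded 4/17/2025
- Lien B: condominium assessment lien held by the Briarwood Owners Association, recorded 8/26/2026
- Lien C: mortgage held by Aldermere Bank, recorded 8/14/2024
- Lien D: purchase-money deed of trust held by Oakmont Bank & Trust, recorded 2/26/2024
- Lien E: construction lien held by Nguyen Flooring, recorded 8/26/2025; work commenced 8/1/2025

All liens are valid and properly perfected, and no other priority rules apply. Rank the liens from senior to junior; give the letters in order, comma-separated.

Adjusting effective dates: D's effective date is the deed date, 2/17/2024; E's effective date is 8/1/2025, when work began.
Sorted by effective date: D (2/17/2024), C (8/14/2024), A (4/17/2025), E (8/1/2025), B (8/26/2026).
Because D would otherwise rank above C, the subordination swaps them.

C, D, A, E, B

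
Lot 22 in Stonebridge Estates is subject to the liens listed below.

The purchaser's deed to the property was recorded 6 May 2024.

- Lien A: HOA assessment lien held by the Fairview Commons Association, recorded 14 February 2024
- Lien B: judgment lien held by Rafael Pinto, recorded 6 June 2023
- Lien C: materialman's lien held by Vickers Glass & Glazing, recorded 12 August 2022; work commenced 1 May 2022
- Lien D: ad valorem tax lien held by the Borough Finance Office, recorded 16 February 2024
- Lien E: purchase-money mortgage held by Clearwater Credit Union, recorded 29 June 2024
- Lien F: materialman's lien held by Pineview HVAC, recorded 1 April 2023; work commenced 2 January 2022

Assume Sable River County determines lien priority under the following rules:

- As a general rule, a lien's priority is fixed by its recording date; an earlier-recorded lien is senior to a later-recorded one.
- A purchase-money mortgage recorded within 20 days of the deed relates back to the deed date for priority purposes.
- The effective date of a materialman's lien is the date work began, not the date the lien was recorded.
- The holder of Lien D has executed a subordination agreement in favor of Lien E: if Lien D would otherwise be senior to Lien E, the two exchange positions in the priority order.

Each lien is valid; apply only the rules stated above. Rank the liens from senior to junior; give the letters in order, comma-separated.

Effective dates after the stated exceptions: C's effective date is 1 May 2022, when work began; E was recorded 54 days after the deed, outside the 20-day window, so it keeps its recording date; F's effective date is 2 January 2022, when work began.
Sorted by effective date: F (2 January 2022), C (1 May 2022), B (6 June 2023), A (14 February 2024), D (16 February 2024), E (29 June 2024).
D would otherwise be senior to E, so under the subordination agreement D and E exchange positions.

F, C, B, A, E, D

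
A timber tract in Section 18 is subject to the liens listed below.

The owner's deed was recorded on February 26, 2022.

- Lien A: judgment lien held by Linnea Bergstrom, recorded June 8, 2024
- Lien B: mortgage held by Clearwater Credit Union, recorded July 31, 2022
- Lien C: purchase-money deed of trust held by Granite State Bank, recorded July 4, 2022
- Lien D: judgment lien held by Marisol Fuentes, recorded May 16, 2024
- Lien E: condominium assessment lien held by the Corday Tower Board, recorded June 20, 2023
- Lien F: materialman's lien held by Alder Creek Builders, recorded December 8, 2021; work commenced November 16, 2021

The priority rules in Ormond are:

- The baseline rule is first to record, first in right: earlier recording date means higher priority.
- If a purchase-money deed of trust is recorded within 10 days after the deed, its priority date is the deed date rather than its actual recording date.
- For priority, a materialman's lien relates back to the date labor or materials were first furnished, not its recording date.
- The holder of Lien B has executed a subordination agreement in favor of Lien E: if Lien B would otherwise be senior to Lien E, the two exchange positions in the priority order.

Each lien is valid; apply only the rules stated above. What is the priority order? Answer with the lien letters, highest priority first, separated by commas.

Effective dates: C was recorded 128 days after the deed, outside the 10-day window, so it keeps its recording date; F is treated as recorded November 16, 2021, the work-commencement date.
By effective date: F (November 16, 2021), C (July 4, 2022), B (July 31, 2022), E (June 20, 2023), D (May 16, 2024), A (June 8, 2024).
B would otherwise be senior to E, so under the subordination agreement B and E exchange positions.

F, C, E, B, D, A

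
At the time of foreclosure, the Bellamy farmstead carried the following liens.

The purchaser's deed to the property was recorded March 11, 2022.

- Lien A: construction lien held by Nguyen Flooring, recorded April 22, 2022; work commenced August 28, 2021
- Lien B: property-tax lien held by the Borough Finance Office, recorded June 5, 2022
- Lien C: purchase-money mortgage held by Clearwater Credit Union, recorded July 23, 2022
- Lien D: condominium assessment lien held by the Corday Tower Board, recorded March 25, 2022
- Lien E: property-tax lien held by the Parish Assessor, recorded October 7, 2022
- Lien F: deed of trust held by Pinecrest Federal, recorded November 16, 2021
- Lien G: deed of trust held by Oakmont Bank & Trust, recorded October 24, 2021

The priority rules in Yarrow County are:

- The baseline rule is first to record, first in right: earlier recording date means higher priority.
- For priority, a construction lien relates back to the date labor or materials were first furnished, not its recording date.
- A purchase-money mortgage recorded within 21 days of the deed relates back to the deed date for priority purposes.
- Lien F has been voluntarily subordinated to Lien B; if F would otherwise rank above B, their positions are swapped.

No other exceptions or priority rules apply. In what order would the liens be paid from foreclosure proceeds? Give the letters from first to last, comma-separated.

A, G, B, D, F, C, E

Effective dates after the stated exceptions: A relates back to August 28, 2021 (work commenced); C missed the 21-day window (134 days after the deed), so its recording date stands.
By effective date: A (August 28, 2021), G (October 24, 2021), F (November 16, 2021), D (March 25, 2022), B (June 5, 2022), C (July 23, 2022), E (October 7, 2022).
F would otherwise be senior to B, so under the subordination agreement F and B exchange positions.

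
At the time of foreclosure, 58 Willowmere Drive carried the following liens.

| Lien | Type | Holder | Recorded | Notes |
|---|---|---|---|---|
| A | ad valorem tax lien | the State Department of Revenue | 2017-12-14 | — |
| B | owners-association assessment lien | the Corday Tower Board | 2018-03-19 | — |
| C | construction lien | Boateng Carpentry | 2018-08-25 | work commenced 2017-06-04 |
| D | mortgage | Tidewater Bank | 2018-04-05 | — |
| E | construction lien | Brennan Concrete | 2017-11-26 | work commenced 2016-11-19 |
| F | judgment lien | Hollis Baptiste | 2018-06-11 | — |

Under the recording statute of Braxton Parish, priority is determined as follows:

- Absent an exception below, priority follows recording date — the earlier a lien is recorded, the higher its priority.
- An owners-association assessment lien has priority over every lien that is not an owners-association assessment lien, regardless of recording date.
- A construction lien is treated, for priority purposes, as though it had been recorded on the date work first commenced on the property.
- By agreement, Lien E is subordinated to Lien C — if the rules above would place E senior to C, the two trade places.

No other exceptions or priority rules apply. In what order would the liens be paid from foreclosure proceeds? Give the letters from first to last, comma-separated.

B, C, E, A, D, F

Effective dates after the stated exceptions: C's effective date is 2017-06-04, when work began; E is treated as recorded 2016-11-19, the work-commencement date.
B, as an owners-association assessment lien, has superpriority and ranks first.
Among the remaining liens, by effective date: E (2016-11-19), C (2017-06-04), A (2017-12-14), D (2018-04-05), F (2018-06-11).
Because E would otherwise rank above C, the subordination swaps them.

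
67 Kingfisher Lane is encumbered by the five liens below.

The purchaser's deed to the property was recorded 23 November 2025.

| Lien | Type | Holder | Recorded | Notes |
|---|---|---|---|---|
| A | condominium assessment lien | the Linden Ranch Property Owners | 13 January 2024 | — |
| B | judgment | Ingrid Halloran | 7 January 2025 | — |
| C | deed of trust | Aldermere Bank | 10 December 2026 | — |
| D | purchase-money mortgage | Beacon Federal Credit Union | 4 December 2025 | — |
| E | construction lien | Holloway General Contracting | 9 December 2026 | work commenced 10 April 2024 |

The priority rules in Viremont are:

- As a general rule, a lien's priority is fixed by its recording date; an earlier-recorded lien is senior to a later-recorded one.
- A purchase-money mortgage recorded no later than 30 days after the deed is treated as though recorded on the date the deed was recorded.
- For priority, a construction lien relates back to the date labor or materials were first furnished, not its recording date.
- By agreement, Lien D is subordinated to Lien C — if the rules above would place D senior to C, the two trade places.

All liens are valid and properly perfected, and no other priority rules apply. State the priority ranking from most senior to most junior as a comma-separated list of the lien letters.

First, effective dates: D's effective date is the deed date, 23 November 2025; E relates back to 10 April 2024 (work commenced).
By effective date: A (13 January 2024), E (10 April 2024), B (7 January 2025), D (23 November 2025), C (10 December 2026).
D would otherwise be senior to C, so under the subordination agreement D and C exchange positions.

A, E, B, C, D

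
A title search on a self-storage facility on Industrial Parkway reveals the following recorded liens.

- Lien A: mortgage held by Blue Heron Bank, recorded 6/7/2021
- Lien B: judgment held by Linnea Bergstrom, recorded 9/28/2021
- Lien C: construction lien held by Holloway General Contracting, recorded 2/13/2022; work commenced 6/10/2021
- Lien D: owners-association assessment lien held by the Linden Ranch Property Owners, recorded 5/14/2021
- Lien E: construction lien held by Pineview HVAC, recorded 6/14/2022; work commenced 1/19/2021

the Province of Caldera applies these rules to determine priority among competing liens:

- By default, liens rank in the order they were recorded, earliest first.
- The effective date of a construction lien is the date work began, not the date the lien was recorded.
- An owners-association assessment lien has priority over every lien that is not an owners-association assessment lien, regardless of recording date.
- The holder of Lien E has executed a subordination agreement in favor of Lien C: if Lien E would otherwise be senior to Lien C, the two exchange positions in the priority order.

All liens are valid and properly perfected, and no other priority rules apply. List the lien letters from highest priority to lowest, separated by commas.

Effective dates after the stated exceptions: C's effective date is 6/10/2021, when work began; E's effective date is 1/19/2021, when work began.
As an owners-association assessment lien, D is senior to every other lien.
Ordering the rest by effective date: E (1/19/2021), A (6/7/2021), C (6/10/2021), B (9/28/2021).
The subordination applies — E was senior to C — so E and C swap.

D, C, A, E, B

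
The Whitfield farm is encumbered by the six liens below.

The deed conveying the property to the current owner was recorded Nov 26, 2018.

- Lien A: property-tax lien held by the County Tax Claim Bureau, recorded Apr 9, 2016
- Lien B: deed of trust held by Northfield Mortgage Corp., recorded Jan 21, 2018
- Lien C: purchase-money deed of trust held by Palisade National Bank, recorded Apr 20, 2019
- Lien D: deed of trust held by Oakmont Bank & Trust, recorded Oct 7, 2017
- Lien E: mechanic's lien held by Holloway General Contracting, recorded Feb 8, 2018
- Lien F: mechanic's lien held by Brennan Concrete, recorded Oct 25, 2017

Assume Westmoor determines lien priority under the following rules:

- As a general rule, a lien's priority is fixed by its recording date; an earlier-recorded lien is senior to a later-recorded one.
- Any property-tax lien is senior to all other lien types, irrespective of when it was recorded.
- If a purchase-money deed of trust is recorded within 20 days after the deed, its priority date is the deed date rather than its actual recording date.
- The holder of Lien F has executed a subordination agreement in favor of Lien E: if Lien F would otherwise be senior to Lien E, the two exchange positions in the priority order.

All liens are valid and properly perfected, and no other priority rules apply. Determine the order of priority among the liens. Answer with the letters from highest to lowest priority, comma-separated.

First, effective dates: C was recorded 145 days after the deed — beyond 20 days — so no relation-back applies.
A is a property-tax lien and takes priority over every other lien.
Remaining liens by effective date: D (Oct 7, 2017), F (Oct 25, 2017), B (Jan 21, 2018), E (Feb 8, 2018), C (Apr 20, 2019).
F would otherwise be senior to E, so under the subordination agreement F and E exchange positions.

A, D, E, B, F, C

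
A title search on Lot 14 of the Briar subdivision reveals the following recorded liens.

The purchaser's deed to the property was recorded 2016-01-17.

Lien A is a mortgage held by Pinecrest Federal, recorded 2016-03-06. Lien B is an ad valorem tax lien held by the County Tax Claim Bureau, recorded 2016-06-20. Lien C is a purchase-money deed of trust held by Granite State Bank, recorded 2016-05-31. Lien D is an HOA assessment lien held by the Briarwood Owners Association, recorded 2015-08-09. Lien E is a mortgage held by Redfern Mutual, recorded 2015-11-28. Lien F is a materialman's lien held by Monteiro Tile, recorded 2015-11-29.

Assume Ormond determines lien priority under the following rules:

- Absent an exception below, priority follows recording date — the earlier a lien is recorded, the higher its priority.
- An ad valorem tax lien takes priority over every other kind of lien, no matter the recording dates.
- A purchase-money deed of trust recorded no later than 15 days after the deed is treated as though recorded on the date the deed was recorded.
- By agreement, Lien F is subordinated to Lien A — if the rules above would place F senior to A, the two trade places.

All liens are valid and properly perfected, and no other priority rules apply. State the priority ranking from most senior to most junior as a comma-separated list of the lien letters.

B, D, E, A, F, C

Effective dates after the stated exceptions: C was recorded 135 days after the deed — beyond 15 days — so no relation-back applies.
B is an ad valorem tax lien and takes priority over every other lien.
Ordering the rest by effective date: D (2015-08-09), E (2015-11-28), F (2015-11-29), A (2016-03-06), C (2016-05-31).
F is senior to A before the subordination, so the two trade places.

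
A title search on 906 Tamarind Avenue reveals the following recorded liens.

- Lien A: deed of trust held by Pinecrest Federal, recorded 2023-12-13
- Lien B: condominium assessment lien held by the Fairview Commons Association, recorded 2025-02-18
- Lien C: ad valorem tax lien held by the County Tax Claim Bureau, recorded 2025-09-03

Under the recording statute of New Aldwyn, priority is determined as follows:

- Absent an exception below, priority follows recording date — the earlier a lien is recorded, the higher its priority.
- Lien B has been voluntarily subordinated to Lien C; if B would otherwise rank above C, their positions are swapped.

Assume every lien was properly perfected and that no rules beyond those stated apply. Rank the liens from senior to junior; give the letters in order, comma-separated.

A, C, B

Sorted by effective date: A (2023-12-13), B (2025-02-18), C (2025-09-03).
Because B would otherwise rank above C, the subordination swaps them.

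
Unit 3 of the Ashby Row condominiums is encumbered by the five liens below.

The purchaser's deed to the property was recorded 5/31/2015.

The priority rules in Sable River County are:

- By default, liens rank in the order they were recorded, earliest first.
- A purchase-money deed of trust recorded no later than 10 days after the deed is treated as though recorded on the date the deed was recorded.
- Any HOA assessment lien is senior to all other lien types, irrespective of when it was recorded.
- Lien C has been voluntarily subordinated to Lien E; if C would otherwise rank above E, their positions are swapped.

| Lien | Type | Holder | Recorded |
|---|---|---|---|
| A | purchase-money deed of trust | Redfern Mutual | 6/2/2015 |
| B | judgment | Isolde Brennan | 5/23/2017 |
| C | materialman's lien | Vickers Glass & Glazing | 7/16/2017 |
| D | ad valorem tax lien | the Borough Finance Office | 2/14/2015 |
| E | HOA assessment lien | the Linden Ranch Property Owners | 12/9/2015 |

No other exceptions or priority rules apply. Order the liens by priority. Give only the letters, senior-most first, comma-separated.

E, D, A, B, C

Adjusting effective dates: A's effective date is the deed date, 5/31/2015.
E, as an HOA assessment lien, has superpriority and ranks first.
Ordering the rest by effective date: D (2/14/2015), A (5/31/2015), B (5/23/2017), C (7/16/2017).
C is already junior to E, so the subordination agreement changes nothing.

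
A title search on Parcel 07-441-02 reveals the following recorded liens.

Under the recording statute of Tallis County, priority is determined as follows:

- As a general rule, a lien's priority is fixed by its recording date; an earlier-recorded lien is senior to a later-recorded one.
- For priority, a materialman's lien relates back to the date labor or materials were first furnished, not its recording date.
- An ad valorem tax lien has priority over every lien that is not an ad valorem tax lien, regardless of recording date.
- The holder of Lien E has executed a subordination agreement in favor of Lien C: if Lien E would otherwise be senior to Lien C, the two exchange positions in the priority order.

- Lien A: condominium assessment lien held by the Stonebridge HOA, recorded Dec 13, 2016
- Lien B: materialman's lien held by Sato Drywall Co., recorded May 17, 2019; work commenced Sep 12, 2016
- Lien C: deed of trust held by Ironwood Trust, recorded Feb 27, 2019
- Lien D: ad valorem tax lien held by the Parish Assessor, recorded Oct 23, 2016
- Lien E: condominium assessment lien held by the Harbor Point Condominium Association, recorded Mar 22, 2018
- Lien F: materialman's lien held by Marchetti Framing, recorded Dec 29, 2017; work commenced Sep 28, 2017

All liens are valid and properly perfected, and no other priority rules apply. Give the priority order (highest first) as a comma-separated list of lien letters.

Adjusting effective dates: B relates back to Sep 12, 2016 (work commenced); F's effective date is Sep 28, 2017, when work began.
D, as an ad valorem tax lien, has superpriority and ranks first.
Ordering the rest by effective date: B (Sep 12, 2016), A (Dec 13, 2016), F (Sep 28, 2017), E (Mar 22, 2018), C (Feb 27, 2019).
Because E would otherwise rank above C, the subordination swaps them.

D, B, A, F, C, E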